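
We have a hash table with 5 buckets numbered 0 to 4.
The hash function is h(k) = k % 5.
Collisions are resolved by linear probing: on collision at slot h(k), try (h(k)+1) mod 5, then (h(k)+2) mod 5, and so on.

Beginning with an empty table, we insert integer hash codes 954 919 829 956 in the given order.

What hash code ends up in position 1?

829

954: h=4 -> slot 4
919: h=4, probe 4,0 -> slot 0
829: h=4, probe 4,0,1 -> slot 1
956: h=1, probe 1,2 -> slot 2
Table: [919, 829, 956, ., 954]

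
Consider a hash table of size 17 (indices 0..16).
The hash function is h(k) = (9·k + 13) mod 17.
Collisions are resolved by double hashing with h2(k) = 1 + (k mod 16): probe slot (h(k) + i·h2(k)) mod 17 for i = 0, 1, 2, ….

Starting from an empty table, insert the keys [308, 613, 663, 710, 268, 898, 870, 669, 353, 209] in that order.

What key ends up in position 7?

308 hashes to 14; slot 14 is free → place at 14.
613 hashes to 5; slot 5 is free → place at 5.
663 hashes to 13; slot 13 is free → place at 13.
710 hashes to 11; slot 11 is free → place at 11.
268 hashes to 11, h2=13; 11 taken → place at 7.
898 hashes to 3; slot 3 is free → place at 3.
870 hashes to 6; slot 6 is free → place at 6.
669 hashes to 16; slot 16 is free → place at 16.
353 hashes to 11, h2=2; 11,13 taken → place at 15.
209 hashes to 7, h2=2; 7 taken → place at 9.
Table: [_, _, _, 898, _, 613, 870, 268, _, 209, _, 710, _, 663, 308, 353, 669]

268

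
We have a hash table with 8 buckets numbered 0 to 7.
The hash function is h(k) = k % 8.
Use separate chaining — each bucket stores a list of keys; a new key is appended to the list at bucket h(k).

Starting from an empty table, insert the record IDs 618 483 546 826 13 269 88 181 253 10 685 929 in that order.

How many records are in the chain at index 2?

4

618 -> bucket 2
483 -> bucket 3
546 -> bucket 2 (collision)
826 -> bucket 2 (collision)
13 -> bucket 5
269 -> bucket 5 (collision)
88 -> bucket 0
181 -> bucket 5 (collision)
253 -> bucket 5 (collision)
10 -> bucket 2 (collision)
685 -> bucket 5 (collision)
929 -> bucket 1
Final buckets:
0: 88
1: 929
2: 618 -> 546 -> 826 -> 10
3: 483
4: .
5: 13 -> 269 -> 181 -> 253 -> 685
6: .
7: .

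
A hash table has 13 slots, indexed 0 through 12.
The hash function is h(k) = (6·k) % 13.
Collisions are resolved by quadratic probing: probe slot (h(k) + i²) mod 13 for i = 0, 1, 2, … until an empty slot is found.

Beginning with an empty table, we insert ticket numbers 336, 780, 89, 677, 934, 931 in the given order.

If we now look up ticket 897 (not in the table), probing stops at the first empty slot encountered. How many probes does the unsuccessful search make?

Insert 336: h=1, slot 1 empty -> index 1.
Insert 780: h=0, slot 0 empty -> index 0.
Insert 89: h=1, slot 1 occupied -> index 2.
Insert 677: h=6, slot 6 empty -> index 6.
Insert 934: h=1, slots 1,2 occupied -> index 5.
Insert 931: h=9, slot 9 empty -> index 9.
Table: [780, 336, 89, _, _, 934, 677, _, _, 931, _, _, _]
Lookup 897: h=0, probe 0,1,4 → slot 4 empty, not found.

3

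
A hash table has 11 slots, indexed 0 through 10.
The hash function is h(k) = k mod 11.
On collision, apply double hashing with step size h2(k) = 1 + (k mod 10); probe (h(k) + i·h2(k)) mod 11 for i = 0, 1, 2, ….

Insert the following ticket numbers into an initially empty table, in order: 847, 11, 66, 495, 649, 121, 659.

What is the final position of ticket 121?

4

Insert 847: h=0, slot 0 empty -> index 0.
Insert 11: h=0, h2=2, slot 0 occupied -> index 2.
Insert 66: h=0, h2=7, slot 0 occupied -> index 7.
Insert 495: h=0, h2=6, slot 0 occupied -> index 6.
Insert 649: h=0, h2=10, slot 0 occupied -> index 10.
Insert 121: h=0, h2=2, slots 0,2 occupied -> index 4.
Insert 659: h=10, h2=10, slot 10 occupied -> index 9.
Table: [847, _, 11, _, 121, _, 495, 66, _, 659, 649]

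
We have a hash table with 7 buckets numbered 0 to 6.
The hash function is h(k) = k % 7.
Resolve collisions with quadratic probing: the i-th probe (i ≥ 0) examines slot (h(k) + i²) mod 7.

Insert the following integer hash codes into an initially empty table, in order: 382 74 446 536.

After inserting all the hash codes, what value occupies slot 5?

382: h=4 → slot 4
74: h=4, probe 4,5 → slot 5
446: h=5, probe 5,6 → slot 6
536: h=4, probe 4,5,1 → slot 1
Table: [∅, 536, ∅, ∅, 382, 74, 446]

74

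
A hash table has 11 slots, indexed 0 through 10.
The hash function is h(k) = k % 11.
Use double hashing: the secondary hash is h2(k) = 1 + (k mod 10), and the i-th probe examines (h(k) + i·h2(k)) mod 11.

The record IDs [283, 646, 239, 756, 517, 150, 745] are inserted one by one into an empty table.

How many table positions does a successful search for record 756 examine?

Insert 283: h=8, slot 8 empty → index 8.
Insert 646: h=8, h2=7, slot 8 occupied → index 4.
Insert 239: h=8, h2=10, slot 8 occupied → index 7.
Insert 756: h=8, h2=7, slots 8,4 occupied → index 0.
Insert 517: h=0, h2=8, slots 0,8 occupied → index 5.
Insert 150: h=7, h2=1, slots 7,8 occupied → index 9.
Insert 745: h=8, h2=6, slot 8 occupied → index 3.
Table: [756, ∅, ∅, 745, 646, 517, ∅, 239, 283, 150, ∅]
Lookup 756: h=8, h2=7, probe 8,4,0 → found at 0.

3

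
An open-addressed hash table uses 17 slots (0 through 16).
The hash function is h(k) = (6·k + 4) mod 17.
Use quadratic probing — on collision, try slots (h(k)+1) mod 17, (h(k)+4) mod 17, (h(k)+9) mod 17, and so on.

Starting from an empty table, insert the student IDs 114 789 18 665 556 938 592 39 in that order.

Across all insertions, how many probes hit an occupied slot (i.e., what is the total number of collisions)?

1

114 hashes to 8; slot 8 is free → place at 8.
789 hashes to 12; slot 12 is free → place at 12.
18 hashes to 10; slot 10 is free → place at 10.
665 hashes to 16; slot 16 is free → place at 16.
556 hashes to 8; 8 taken → place at 9.
938 hashes to 5; slot 5 is free → place at 5.
592 hashes to 3; slot 3 is free → place at 3.
39 hashes to 0; slot 0 is free → place at 0.
Table: [39, ∅, ∅, 592, ∅, 938, ∅, ∅, 114, 556, 18, ∅, 789, ∅, ∅, ∅, 665]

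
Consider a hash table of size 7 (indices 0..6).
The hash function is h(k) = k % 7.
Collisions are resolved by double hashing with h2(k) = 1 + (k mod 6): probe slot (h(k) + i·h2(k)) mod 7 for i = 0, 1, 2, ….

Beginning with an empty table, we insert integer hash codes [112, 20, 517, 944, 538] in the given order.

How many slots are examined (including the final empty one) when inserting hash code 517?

Insert 112: h=0, slot 0 empty -> index 0.
Insert 20: h=6, slot 6 empty -> index 6.
Insert 517: h=6, h2=2, slot 6 occupied -> index 1.
Insert 944: h=6, h2=3, slot 6 occupied -> index 2.
Insert 538: h=6, h2=5, slot 6 occupied -> index 4.
Table: [112, 517, 944, ∅, 538, ∅, 20]

2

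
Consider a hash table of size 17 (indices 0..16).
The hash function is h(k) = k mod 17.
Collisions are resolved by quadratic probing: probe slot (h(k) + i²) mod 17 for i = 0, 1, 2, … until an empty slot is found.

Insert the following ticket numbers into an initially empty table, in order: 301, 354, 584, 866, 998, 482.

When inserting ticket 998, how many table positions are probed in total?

2

301: h=12 → slot 12
354: h=14 → slot 14
584: h=6 → slot 6
866: h=16 → slot 16
998: h=12, probe 12,13 → slot 13
482: h=6, probe 6,7 → slot 7
Table: [-, -, -, -, -, -, 584, 482, -, -, -, -, 301, 998, 354, -, 866]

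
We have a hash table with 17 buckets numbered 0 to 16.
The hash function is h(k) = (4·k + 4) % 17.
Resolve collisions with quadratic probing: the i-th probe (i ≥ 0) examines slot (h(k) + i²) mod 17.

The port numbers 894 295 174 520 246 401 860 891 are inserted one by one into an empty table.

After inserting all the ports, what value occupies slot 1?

860

894 hashes to 10; slot 10 is free -> place at 10.
295 hashes to 11; slot 11 is free -> place at 11.
174 hashes to 3; slot 3 is free -> place at 3.
520 hashes to 10; 10,11 taken -> place at 14.
246 hashes to 2; slot 2 is free -> place at 2.
401 hashes to 10; 10,11,14,2 taken -> place at 9.
860 hashes to 10; 10,11,14,2,9 taken -> place at 1.
891 hashes to 15; slot 15 is free -> place at 15.
Table: [∅, 860, 246, 174, ∅, ∅, ∅, ∅, ∅, 401, 894, 295, ∅, ∅, 520, 891, ∅]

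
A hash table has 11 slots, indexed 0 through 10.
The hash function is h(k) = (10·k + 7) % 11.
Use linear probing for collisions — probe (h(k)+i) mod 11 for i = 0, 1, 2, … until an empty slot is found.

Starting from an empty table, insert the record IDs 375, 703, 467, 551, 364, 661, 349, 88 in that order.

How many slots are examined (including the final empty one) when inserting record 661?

5

Insert 375: h=6, slot 6 empty → index 6.
Insert 703: h=8, slot 8 empty → index 8.
Insert 467: h=2, slot 2 empty → index 2.
Insert 551: h=6, slot 6 occupied → index 7.
Insert 364: h=6, slots 6,7,8 occupied → index 9.
Insert 661: h=6, slots 6,7,8,9 occupied → index 10.
Insert 349: h=10, slot 10 occupied → index 0.
Insert 88: h=7, slots 7,8,9,10,0 occupied → index 1.
Table: [349, 88, 467, —, —, —, 375, 551, 703, 364, 661]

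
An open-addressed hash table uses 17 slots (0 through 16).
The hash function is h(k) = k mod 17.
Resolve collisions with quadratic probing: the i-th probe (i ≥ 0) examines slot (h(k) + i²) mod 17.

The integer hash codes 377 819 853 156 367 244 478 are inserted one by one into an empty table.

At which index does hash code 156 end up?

377: h=3 => slot 3
819: h=3, probe 3,4 => slot 4
853: h=3, probe 3,4,7 => slot 7
156: h=3, probe 3,4,7,12 => slot 12
367: h=10 => slot 10
244: h=6 => slot 6
478: h=2 => slot 2
Table: [., ., 478, 377, 819, ., 244, 853, ., ., 367, ., 156, ., ., ., .]

12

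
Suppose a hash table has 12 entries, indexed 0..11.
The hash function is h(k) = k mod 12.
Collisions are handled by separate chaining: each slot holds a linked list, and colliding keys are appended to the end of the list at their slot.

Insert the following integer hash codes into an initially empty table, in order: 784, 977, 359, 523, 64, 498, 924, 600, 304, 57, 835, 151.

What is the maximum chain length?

3

784 -> bucket 4
977 -> bucket 5
359 -> bucket 11
523 -> bucket 7
64 -> bucket 4 (collision)
498 -> bucket 6
924 -> bucket 0
600 -> bucket 0 (collision)
304 -> bucket 4 (collision)
57 -> bucket 9
835 -> bucket 7 (collision)
151 -> bucket 7 (collision)
Final buckets:
0: 924 -> 600
1: _
2: _
3: _
4: 784 -> 64 -> 304
5: 977
6: 498
7: 523 -> 835 -> 151
8: _
9: 57
10: _
11: 359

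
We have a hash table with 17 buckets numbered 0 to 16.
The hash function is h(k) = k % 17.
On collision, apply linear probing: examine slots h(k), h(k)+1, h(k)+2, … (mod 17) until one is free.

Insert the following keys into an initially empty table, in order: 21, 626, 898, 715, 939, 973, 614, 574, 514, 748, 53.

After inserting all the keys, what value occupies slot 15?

898

21: h=4 -> slot 4
626: h=14 -> slot 14
898: h=14, probe 14,15 -> slot 15
715: h=1 -> slot 1
939: h=4, probe 4,5 -> slot 5
973: h=4, probe 4,5,6 -> slot 6
614: h=2 -> slot 2
574: h=13 -> slot 13
514: h=4, probe 4,5,6,7 -> slot 7
748: h=0 -> slot 0
53: h=2, probe 2,3 -> slot 3
Table: [748, 715, 614, 53, 21, 939, 973, 514, ∅, ∅, ∅, ∅, ∅, 574, 626, 898, ∅]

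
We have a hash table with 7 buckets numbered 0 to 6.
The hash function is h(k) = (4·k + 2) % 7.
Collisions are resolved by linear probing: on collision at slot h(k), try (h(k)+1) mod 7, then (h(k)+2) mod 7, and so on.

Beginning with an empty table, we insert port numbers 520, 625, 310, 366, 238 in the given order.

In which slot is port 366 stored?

6

520 hashes to 3; slot 3 is free => place at 3.
625 hashes to 3; 3 taken => place at 4.
310 hashes to 3; 3,4 taken => place at 5.
366 hashes to 3; 3,4,5 taken => place at 6.
238 hashes to 2; slot 2 is free => place at 2.
Table: [∅, ∅, 238, 520, 625, 310, 366]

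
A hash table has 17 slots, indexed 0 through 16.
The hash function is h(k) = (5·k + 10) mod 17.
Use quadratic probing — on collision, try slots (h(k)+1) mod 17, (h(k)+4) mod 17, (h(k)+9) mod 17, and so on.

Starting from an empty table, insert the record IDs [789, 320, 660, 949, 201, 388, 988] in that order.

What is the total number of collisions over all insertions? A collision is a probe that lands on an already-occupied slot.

13

789 hashes to 11; slot 11 is free => place at 11.
320 hashes to 12; slot 12 is free => place at 12.
660 hashes to 12; 12 taken => place at 13.
949 hashes to 12; 12,13 taken => place at 16.
201 hashes to 12; 12,13,16 taken => place at 4.
388 hashes to 12; 12,13,16,4,11 taken => place at 3.
988 hashes to 3; 3,4 taken => place at 7.
Table: [_, _, _, 388, 201, _, _, 988, _, _, _, 789, 320, 660, _, _, 949]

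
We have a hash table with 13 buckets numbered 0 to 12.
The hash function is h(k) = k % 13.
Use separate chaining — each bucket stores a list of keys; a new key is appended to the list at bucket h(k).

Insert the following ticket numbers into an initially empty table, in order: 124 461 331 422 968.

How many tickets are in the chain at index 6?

Insert 124: h=7, bucket 7 empty -> new chain.
Insert 461: h=6, bucket 6 empty -> new chain.
Insert 331: h=6, bucket 6 nonempty -> append to chain.
Insert 422: h=6, bucket 6 nonempty -> append to chain.
Insert 968: h=6, bucket 6 nonempty -> append to chain.
Final buckets:
0: ∅
1: ∅
2: ∅
3: ∅
4: ∅
5: ∅
6: 461 -> 331 -> 422 -> 968
7: 124
8: ∅
9: ∅
10: ∅
11: ∅
12: ∅

4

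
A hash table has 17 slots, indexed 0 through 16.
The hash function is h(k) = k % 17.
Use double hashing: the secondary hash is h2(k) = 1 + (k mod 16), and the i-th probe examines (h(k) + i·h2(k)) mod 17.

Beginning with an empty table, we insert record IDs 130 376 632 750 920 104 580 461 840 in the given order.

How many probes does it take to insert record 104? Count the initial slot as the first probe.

5

130: h=11 => slot 11
376: h=2 => slot 2
632: h=3 => slot 3
750: h=2, h2=15, probe 2,0 => slot 0
920: h=2, h2=9, probe 2,11,3,12 => slot 12
104: h=2, h2=9, probe 2,11,3,12,4 => slot 4
580: h=2, h2=5, probe 2,7 => slot 7
461: h=2, h2=14, probe 2,16 => slot 16
840: h=7, h2=9, probe 7,16,8 => slot 8
Table: [750, -, 376, 632, 104, -, -, 580, 840, -, -, 130, 920, -, -, -, 461]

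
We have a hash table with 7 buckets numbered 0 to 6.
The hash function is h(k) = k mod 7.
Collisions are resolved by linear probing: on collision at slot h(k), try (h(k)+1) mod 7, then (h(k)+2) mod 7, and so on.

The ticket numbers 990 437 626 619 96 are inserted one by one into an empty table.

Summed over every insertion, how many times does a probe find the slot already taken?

990: h=3 → slot 3
437: h=3, probe 3,4 → slot 4
626: h=3, probe 3,4,5 → slot 5
619: h=3, probe 3,4,5,6 → slot 6
96: h=5, probe 5,6,0 → slot 0
Table: [96, -, -, 990, 437, 626, 619]

8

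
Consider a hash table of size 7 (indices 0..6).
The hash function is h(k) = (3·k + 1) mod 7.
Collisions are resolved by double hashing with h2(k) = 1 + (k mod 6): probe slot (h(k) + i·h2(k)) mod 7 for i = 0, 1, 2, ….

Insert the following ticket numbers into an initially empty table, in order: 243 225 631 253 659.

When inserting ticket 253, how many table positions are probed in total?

Insert 243: h=2, slot 2 empty => index 2.
Insert 225: h=4, slot 4 empty => index 4.
Insert 631: h=4, h2=2, slot 4 occupied => index 6.
Insert 253: h=4, h2=2, slots 4,6 occupied => index 1.
Insert 659: h=4, h2=6, slot 4 occupied => index 3.
Table: [_, 253, 243, 659, 225, _, 631]

3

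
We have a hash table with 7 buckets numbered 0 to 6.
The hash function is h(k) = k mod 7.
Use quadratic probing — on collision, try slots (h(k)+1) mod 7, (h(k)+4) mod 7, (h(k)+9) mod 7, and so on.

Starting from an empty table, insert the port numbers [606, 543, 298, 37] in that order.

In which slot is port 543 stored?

Insert 606: h=4, slot 4 empty → index 4.
Insert 543: h=4, slot 4 occupied → index 5.
Insert 298: h=4, slots 4,5 occupied → index 1.
Insert 37: h=2, slot 2 empty → index 2.
Table: [∅, 298, 37, ∅, 606, 543, ∅]

5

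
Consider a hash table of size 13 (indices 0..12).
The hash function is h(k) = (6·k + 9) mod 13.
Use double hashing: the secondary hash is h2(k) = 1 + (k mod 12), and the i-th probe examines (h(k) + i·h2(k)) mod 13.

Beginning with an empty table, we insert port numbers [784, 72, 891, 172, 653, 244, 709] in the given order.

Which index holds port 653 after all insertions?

Insert 784: h=7, slot 7 empty => index 7.
Insert 72: h=12, slot 12 empty => index 12.
Insert 891: h=12, h2=4, slot 12 occupied => index 3.
Insert 172: h=1, slot 1 empty => index 1.
Insert 653: h=1, h2=6, slots 1,7 occupied => index 0.
Insert 244: h=4, slot 4 empty => index 4.
Insert 709: h=12, h2=2, slots 12,1,3 occupied => index 5.
Table: [653, 172, ∅, 891, 244, 709, ∅, 784, ∅, ∅, ∅, ∅, 72]

0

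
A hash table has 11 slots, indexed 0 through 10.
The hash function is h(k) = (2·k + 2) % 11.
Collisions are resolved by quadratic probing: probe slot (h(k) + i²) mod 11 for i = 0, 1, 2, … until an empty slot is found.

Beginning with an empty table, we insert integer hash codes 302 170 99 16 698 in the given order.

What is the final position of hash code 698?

10

Insert 302: h=1, slot 1 empty → index 1.
Insert 170: h=1, slot 1 occupied → index 2.
Insert 99: h=2, slot 2 occupied → index 3.
Insert 16: h=1, slots 1,2 occupied → index 5.
Insert 698: h=1, slots 1,2,5 occupied → index 10.
Table: [., 302, 170, 99, ., 16, ., ., ., ., 698]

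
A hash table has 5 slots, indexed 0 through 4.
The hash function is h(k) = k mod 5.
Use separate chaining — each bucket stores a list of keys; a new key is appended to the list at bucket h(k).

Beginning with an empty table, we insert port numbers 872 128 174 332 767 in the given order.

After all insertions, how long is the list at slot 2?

3

Insert 872: h=2, bucket 2 empty -> new chain.
Insert 128: h=3, bucket 3 empty -> new chain.
Insert 174: h=4, bucket 4 empty -> new chain.
Insert 332: h=2, bucket 2 nonempty -> append to chain.
Insert 767: h=2, bucket 2 nonempty -> append to chain.
Final buckets:
0: —
1: —
2: 872 -> 332 -> 767
3: 128
4: 174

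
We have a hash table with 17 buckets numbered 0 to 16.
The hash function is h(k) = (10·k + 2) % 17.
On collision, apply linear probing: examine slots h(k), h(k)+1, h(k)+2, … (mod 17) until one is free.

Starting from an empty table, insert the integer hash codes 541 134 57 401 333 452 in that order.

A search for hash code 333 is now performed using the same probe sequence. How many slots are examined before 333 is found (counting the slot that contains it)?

2

Insert 541: h=6, slot 6 empty → index 6.
Insert 134: h=16, slot 16 empty → index 16.
Insert 57: h=11, slot 11 empty → index 11.
Insert 401: h=0, slot 0 empty → index 0.
Insert 333: h=0, slot 0 occupied → index 1.
Insert 452: h=0, slots 0,1 occupied → index 2.
Table: [401, 333, 452, ., ., ., 541, ., ., ., ., 57, ., ., ., ., 134]
Lookup 333: h=0, probe 0,1 → found at 1.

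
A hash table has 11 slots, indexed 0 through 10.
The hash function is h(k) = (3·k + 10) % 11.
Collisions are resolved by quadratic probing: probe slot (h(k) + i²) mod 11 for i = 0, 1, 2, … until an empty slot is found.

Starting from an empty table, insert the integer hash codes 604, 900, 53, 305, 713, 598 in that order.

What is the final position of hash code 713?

604 hashes to 7; slot 7 is free → place at 7.
900 hashes to 4; slot 4 is free → place at 4.
53 hashes to 4; 4 taken → place at 5.
305 hashes to 1; slot 1 is free → place at 1.
713 hashes to 4; 4,5 taken → place at 8.
598 hashes to 0; slot 0 is free → place at 0.
Table: [598, 305, ∅, ∅, 900, 53, ∅, 604, 713, ∅, ∅]

8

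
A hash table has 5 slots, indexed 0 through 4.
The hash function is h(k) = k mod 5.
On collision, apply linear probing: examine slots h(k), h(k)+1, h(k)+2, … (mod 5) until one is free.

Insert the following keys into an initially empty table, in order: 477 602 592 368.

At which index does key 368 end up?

477: h=2 -> slot 2
602: h=2, probe 2,3 -> slot 3
592: h=2, probe 2,3,4 -> slot 4
368: h=3, probe 3,4,0 -> slot 0
Table: [368, ∅, 477, 602, 592]

0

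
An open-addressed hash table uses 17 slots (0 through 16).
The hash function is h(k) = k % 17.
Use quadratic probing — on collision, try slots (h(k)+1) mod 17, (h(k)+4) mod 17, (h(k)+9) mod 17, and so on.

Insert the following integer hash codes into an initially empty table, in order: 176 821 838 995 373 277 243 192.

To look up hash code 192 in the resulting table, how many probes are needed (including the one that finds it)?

176 hashes to 6; slot 6 is free → place at 6.
821 hashes to 5; slot 5 is free → place at 5.
838 hashes to 5; 5,6 taken → place at 9.
995 hashes to 9; 9 taken → place at 10.
373 hashes to 16; slot 16 is free → place at 16.
277 hashes to 5; 5,6,9 taken → place at 14.
243 hashes to 5; 5,6,9,14 taken → place at 4.
192 hashes to 5; 5,6,9,14,4 taken → place at 13.
Table: [—, —, —, —, 243, 821, 176, —, —, 838, 995, —, —, 192, 277, —, 373]
Lookup 192: h=5, probe 5,6,9,14,4,13 → found at 13.

6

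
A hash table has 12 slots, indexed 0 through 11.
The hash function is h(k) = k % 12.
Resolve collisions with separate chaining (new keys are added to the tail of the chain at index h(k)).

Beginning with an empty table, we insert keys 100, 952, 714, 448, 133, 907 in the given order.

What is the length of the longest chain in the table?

Insert 100: h=4, bucket 4 empty → new chain.
Insert 952: h=4, bucket 4 nonempty → append to chain.
Insert 714: h=6, bucket 6 empty → new chain.
Insert 448: h=4, bucket 4 nonempty → append to chain.
Insert 133: h=1, bucket 1 empty → new chain.
Insert 907: h=7, bucket 7 empty → new chain.
Final buckets:
0: ∅
1: 133
2: ∅
3: ∅
4: 100 -> 952 -> 448
5: ∅
6: 714
7: 907
8: ∅
9: ∅
10: ∅
11: ∅

3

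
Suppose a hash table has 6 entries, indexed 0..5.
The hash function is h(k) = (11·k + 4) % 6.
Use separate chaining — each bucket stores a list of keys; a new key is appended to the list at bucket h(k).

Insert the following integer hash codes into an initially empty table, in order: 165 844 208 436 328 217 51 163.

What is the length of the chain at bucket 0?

4

Insert 165: h=1, bucket 1 empty → new chain.
Insert 844: h=0, bucket 0 empty → new chain.
Insert 208: h=0, bucket 0 nonempty → append to chain.
Insert 436: h=0, bucket 0 nonempty → append to chain.
Insert 328: h=0, bucket 0 nonempty → append to chain.
Insert 217: h=3, bucket 3 empty → new chain.
Insert 51: h=1, bucket 1 nonempty → append to chain.
Insert 163: h=3, bucket 3 nonempty → append to chain.
Final buckets:
0: 844 -> 208 -> 436 -> 328
1: 165 -> 51
2: _
3: 217 -> 163
4: _
5: _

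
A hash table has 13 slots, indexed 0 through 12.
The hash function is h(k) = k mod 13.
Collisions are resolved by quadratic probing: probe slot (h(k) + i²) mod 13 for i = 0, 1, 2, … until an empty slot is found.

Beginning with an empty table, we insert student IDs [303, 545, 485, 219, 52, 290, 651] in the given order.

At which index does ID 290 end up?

Insert 303: h=4, slot 4 empty → index 4.
Insert 545: h=12, slot 12 empty → index 12.
Insert 485: h=4, slot 4 occupied → index 5.
Insert 219: h=11, slot 11 empty → index 11.
Insert 52: h=0, slot 0 empty → index 0.
Insert 290: h=4, slots 4,5 occupied → index 8.
Insert 651: h=1, slot 1 empty → index 1.
Table: [52, 651, ., ., 303, 485, ., ., 290, ., ., 219, 545]

8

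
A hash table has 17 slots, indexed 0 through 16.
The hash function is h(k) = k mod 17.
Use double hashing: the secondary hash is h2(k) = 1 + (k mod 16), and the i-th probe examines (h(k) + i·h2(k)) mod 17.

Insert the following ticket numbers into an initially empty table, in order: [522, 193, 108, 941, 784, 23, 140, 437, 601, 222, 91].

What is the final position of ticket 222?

10

522: h=12 → slot 12
193: h=6 → slot 6
108: h=6, h2=13, probe 6,2 → slot 2
941: h=6, h2=14, probe 6,3 → slot 3
784: h=2, h2=1, probe 2,3,4 → slot 4
23: h=6, h2=8, probe 6,14 → slot 14
140: h=4, h2=13, probe 4,0 → slot 0
437: h=12, h2=6, probe 12,1 → slot 1
601: h=6, h2=10, probe 6,16 → slot 16
222: h=1, h2=15, probe 1,16,14,12,10 → slot 10
91: h=6, h2=12, probe 6,1,13 → slot 13
Table: [140, 437, 108, 941, 784, ., 193, ., ., ., 222, ., 522, 91, 23, ., 601]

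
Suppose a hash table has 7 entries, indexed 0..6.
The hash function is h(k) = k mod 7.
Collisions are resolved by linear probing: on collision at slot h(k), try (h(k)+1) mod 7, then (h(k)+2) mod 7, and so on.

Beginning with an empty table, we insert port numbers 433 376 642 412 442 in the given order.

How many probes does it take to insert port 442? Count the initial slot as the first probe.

Insert 433: h=6, slot 6 empty => index 6.
Insert 376: h=5, slot 5 empty => index 5.
Insert 642: h=5, slots 5,6 occupied => index 0.
Insert 412: h=6, slots 6,0 occupied => index 1.
Insert 442: h=1, slot 1 occupied => index 2.
Table: [642, 412, 442, -, -, 376, 433]

2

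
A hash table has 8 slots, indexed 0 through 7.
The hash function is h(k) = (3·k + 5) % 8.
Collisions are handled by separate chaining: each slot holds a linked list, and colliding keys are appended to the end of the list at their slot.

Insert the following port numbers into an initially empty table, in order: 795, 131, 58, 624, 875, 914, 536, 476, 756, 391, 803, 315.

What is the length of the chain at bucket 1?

795 -> bucket 6
131 -> bucket 6 (collision)
58 -> bucket 3
624 -> bucket 5
875 -> bucket 6 (collision)
914 -> bucket 3 (collision)
536 -> bucket 5 (collision)
476 -> bucket 1
756 -> bucket 1 (collision)
391 -> bucket 2
803 -> bucket 6 (collision)
315 -> bucket 6 (collision)
Final buckets:
0: —
1: 476 -> 756
2: 391
3: 58 -> 914
4: —
5: 624 -> 536
6: 795 -> 131 -> 875 -> 803 -> 315
7: —

2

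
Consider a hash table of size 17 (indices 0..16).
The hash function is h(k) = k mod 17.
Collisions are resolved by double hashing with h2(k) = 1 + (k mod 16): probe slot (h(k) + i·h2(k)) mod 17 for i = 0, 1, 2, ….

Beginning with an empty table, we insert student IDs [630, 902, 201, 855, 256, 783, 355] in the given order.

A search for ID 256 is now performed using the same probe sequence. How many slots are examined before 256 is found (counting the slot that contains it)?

630 hashes to 1; slot 1 is free => place at 1.
902 hashes to 1, h2=7; 1 taken => place at 8.
201 hashes to 14; slot 14 is free => place at 14.
855 hashes to 5; slot 5 is free => place at 5.
256 hashes to 1, h2=1; 1 taken => place at 2.
783 hashes to 1, h2=16; 1 taken => place at 0.
355 hashes to 15; slot 15 is free => place at 15.
Table: [783, 630, 256, ., ., 855, ., ., 902, ., ., ., ., ., 201, 355, .]
Lookup 256: h=1, h2=1, probe 1,2 → found at 2.

2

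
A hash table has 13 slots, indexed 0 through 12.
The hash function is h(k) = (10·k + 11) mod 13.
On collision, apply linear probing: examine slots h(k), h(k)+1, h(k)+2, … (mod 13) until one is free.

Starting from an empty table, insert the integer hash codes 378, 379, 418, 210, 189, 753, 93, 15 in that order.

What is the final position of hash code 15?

378 hashes to 8; slot 8 is free → place at 8.
379 hashes to 5; slot 5 is free → place at 5.
418 hashes to 5; 5 taken → place at 6.
210 hashes to 5; 5,6 taken → place at 7.
189 hashes to 3; slot 3 is free → place at 3.
753 hashes to 1; slot 1 is free → place at 1.
93 hashes to 5; 5,6,7,8 taken → place at 9.
15 hashes to 5; 5,6,7,8,9 taken → place at 10.
Table: [_, 753, _, 189, _, 379, 418, 210, 378, 93, 15, _, _]

10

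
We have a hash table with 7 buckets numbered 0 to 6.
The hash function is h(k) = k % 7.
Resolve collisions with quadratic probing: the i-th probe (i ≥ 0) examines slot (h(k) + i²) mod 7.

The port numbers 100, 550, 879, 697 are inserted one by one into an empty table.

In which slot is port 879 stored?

5

100 hashes to 2; slot 2 is free → place at 2.
550 hashes to 4; slot 4 is free → place at 4.
879 hashes to 4; 4 taken → place at 5.
697 hashes to 4; 4,5 taken → place at 1.
Table: [—, 697, 100, —, 550, 879, —]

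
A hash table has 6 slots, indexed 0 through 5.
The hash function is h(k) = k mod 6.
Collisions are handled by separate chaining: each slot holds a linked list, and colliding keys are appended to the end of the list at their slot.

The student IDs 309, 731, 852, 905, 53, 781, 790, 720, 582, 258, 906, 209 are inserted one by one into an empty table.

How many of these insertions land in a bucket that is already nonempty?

309 -> bucket 3
731 -> bucket 5
852 -> bucket 0
905 -> bucket 5 (collision)
53 -> bucket 5 (collision)
781 -> bucket 1
790 -> bucket 4
720 -> bucket 0 (collision)
582 -> bucket 0 (collision)
258 -> bucket 0 (collision)
906 -> bucket 0 (collision)
209 -> bucket 5 (collision)
Final buckets:
0: 852 -> 720 -> 582 -> 258 -> 906
1: 781
2: ∅
3: 309
4: 790
5: 731 -> 905 -> 53 -> 209

7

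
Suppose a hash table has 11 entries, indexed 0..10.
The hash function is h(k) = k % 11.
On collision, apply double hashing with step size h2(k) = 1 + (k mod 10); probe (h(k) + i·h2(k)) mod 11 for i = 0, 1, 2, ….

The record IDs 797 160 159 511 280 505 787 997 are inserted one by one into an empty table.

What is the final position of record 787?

797: h=5 => slot 5
160: h=6 => slot 6
159: h=5, h2=10, probe 5,4 => slot 4
511: h=5, h2=2, probe 5,7 => slot 7
280: h=5, h2=1, probe 5,6,7,8 => slot 8
505: h=10 => slot 10
787: h=6, h2=8, probe 6,3 => slot 3
997: h=7, h2=8, probe 7,4,1 => slot 1
Table: [_, 997, _, 787, 159, 797, 160, 511, 280, _, 505]

3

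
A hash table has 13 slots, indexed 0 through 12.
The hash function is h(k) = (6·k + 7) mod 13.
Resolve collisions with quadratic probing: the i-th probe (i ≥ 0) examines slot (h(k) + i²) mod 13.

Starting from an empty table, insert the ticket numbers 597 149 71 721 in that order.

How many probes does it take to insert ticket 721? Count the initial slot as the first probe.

Insert 597: h=1, slot 1 empty => index 1.
Insert 149: h=4, slot 4 empty => index 4.
Insert 71: h=4, slot 4 occupied => index 5.
Insert 721: h=4, slots 4,5 occupied => index 8.
Table: [-, 597, -, -, 149, 71, -, -, 721, -, -, -, -]

3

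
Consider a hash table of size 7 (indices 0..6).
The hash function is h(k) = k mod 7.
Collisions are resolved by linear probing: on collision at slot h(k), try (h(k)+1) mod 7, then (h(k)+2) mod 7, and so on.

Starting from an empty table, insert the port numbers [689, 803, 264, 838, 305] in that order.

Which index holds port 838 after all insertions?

0

Insert 689: h=3, slot 3 empty → index 3.
Insert 803: h=5, slot 5 empty → index 5.
Insert 264: h=5, slot 5 occupied → index 6.
Insert 838: h=5, slots 5,6 occupied → index 0.
Insert 305: h=4, slot 4 empty → index 4.
Table: [838, -, -, 689, 305, 803, 264]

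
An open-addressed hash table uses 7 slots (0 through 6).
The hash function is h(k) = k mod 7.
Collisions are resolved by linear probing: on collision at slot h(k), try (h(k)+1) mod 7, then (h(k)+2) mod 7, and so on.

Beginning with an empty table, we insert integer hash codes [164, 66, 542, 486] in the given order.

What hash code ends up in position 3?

Insert 164: h=3, slot 3 empty -> index 3.
Insert 66: h=3, slot 3 occupied -> index 4.
Insert 542: h=3, slots 3,4 occupied -> index 5.
Insert 486: h=3, slots 3,4,5 occupied -> index 6.
Table: [∅, ∅, ∅, 164, 66, 542, 486]

164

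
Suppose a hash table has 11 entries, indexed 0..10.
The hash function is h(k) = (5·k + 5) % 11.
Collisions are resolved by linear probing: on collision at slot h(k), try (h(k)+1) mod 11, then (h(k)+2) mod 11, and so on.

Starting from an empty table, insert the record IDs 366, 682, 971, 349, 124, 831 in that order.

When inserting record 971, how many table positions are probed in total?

366: h=9 => slot 9
682: h=5 => slot 5
971: h=9, probe 9,10 => slot 10
349: h=1 => slot 1
124: h=9, probe 9,10,0 => slot 0
831: h=2 => slot 2
Table: [124, 349, 831, _, _, 682, _, _, _, 366, 971]

2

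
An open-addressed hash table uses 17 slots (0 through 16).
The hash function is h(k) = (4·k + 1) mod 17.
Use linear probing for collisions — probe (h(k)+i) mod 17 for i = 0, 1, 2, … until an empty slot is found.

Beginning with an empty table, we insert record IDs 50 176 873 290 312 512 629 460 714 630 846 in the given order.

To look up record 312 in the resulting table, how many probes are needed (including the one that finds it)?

3

50 hashes to 14; slot 14 is free -> place at 14.
176 hashes to 8; slot 8 is free -> place at 8.
873 hashes to 8; 8 taken -> place at 9.
290 hashes to 5; slot 5 is free -> place at 5.
312 hashes to 8; 8,9 taken -> place at 10.
512 hashes to 9; 9,10 taken -> place at 11.
629 hashes to 1; slot 1 is free -> place at 1.
460 hashes to 5; 5 taken -> place at 6.
714 hashes to 1; 1 taken -> place at 2.
630 hashes to 5; 5,6 taken -> place at 7.
846 hashes to 2; 2 taken -> place at 3.
Table: [—, 629, 714, 846, —, 290, 460, 630, 176, 873, 312, 512, —, —, 50, —, —]
Lookup 312: h=8, probe 8,9,10 → found at 10.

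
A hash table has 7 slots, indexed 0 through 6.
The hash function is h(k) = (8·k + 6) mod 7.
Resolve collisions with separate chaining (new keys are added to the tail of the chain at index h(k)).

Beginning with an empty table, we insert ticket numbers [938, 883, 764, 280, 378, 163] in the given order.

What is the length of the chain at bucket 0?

Insert 938: h=6, bucket 6 empty → new chain.
Insert 883: h=0, bucket 0 empty → new chain.
Insert 764: h=0, bucket 0 nonempty → append to chain.
Insert 280: h=6, bucket 6 nonempty → append to chain.
Insert 378: h=6, bucket 6 nonempty → append to chain.
Insert 163: h=1, bucket 1 empty → new chain.
Final buckets:
0: 883 -> 764
1: 163
2: -
3: -
4: -
5: -
6: 938 -> 280 -> 378

2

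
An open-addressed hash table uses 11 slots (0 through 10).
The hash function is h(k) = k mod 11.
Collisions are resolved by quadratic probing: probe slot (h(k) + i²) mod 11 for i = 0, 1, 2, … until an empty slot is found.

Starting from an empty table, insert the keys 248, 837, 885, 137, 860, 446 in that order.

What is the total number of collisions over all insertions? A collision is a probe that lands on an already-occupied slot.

3

248 hashes to 6; slot 6 is free => place at 6.
837 hashes to 1; slot 1 is free => place at 1.
885 hashes to 5; slot 5 is free => place at 5.
137 hashes to 5; 5,6 taken => place at 9.
860 hashes to 2; slot 2 is free => place at 2.
446 hashes to 6; 6 taken => place at 7.
Table: [_, 837, 860, _, _, 885, 248, 446, _, 137, _]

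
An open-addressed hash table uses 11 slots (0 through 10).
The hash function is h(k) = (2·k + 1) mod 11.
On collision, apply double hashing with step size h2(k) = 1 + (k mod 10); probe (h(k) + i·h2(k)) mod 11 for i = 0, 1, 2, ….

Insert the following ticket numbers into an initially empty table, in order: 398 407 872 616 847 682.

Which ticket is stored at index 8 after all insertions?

398 hashes to 5; slot 5 is free => place at 5.
407 hashes to 1; slot 1 is free => place at 1.
872 hashes to 7; slot 7 is free => place at 7.
616 hashes to 1, h2=7; 1 taken => place at 8.
847 hashes to 1, h2=8; 1 taken => place at 9.
682 hashes to 1, h2=3; 1 taken => place at 4.
Table: [., 407, ., ., 682, 398, ., 872, 616, 847, .]

616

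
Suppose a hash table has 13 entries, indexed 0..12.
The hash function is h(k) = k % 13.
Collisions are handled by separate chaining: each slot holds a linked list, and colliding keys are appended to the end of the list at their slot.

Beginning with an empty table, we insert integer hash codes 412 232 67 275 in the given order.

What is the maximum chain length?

Insert 412: h=9, bucket 9 empty -> new chain.
Insert 232: h=11, bucket 11 empty -> new chain.
Insert 67: h=2, bucket 2 empty -> new chain.
Insert 275: h=2, bucket 2 nonempty -> append to chain.
Final buckets:
0: -
1: -
2: 67 -> 275
3: -
4: -
5: -
6: -
7: -
8: -
9: 412
10: -
11: 232
12: -

2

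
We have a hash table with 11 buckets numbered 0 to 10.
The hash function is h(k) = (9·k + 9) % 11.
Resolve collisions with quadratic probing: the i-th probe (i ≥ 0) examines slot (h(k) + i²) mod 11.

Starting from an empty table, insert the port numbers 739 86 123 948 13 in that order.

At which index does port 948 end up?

739: h=5 => slot 5
86: h=2 => slot 2
123: h=5, probe 5,6 => slot 6
948: h=5, probe 5,6,9 => slot 9
13: h=5, probe 5,6,9,3 => slot 3
Table: [-, -, 86, 13, -, 739, 123, -, -, 948, -]

9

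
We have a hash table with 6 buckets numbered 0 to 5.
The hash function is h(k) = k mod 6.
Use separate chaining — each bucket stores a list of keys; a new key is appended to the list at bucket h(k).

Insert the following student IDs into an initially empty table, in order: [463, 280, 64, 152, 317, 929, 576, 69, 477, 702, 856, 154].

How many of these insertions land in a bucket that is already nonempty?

463 -> bucket 1
280 -> bucket 4
64 -> bucket 4 (collision)
152 -> bucket 2
317 -> bucket 5
929 -> bucket 5 (collision)
576 -> bucket 0
69 -> bucket 3
477 -> bucket 3 (collision)
702 -> bucket 0 (collision)
856 -> bucket 4 (collision)
154 -> bucket 4 (collision)
Final buckets:
0: 576 -> 702
1: 463
2: 152
3: 69 -> 477
4: 280 -> 64 -> 856 -> 154
5: 317 -> 929

6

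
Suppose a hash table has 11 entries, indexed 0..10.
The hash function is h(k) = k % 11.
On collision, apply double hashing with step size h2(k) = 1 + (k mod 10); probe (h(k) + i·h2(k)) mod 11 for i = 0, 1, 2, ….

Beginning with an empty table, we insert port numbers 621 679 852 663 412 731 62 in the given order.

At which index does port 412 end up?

621: h=5 => slot 5
679: h=8 => slot 8
852: h=5, h2=3, probe 5,8,0 => slot 0
663: h=3 => slot 3
412: h=5, h2=3, probe 5,8,0,3,6 => slot 6
731: h=5, h2=2, probe 5,7 => slot 7
62: h=7, h2=3, probe 7,10 => slot 10
Table: [852, ., ., 663, ., 621, 412, 731, 679, ., 62]

6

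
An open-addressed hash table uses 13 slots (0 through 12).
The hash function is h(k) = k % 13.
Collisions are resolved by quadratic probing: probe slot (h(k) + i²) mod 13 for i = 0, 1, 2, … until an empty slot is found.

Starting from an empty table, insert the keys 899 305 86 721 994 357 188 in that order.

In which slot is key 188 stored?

899: h=2 -> slot 2
305: h=6 -> slot 6
86: h=8 -> slot 8
721: h=6, probe 6,7 -> slot 7
994: h=6, probe 6,7,10 -> slot 10
357: h=6, probe 6,7,10,2,9 -> slot 9
188: h=6, probe 6,7,10,2,9,5 -> slot 5
Table: [∅, ∅, 899, ∅, ∅, 188, 305, 721, 86, 357, 994, ∅, ∅]

5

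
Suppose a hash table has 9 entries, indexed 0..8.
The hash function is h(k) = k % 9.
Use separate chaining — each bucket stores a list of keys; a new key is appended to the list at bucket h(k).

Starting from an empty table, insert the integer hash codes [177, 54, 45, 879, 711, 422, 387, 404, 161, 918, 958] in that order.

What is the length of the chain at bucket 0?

177 -> bucket 6
54 -> bucket 0
45 -> bucket 0 (collision)
879 -> bucket 6 (collision)
711 -> bucket 0 (collision)
422 -> bucket 8
387 -> bucket 0 (collision)
404 -> bucket 8 (collision)
161 -> bucket 8 (collision)
918 -> bucket 0 (collision)
958 -> bucket 4
Final buckets:
0: 54 -> 45 -> 711 -> 387 -> 918
1: .
2: .
3: .
4: 958
5: .
6: 177 -> 879
7: .
8: 422 -> 404 -> 161

5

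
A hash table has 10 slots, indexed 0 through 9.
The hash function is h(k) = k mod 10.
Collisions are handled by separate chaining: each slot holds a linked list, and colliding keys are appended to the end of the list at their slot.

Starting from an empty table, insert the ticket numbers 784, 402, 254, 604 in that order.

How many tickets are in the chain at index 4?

Insert 784: h=4, bucket 4 empty → new chain.
Insert 402: h=2, bucket 2 empty → new chain.
Insert 254: h=4, bucket 4 nonempty → append to chain.
Insert 604: h=4, bucket 4 nonempty → append to chain.
Final buckets:
0: -
1: -
2: 402
3: -
4: 784 -> 254 -> 604
5: -
6: -
7: -
8: -
9: -

3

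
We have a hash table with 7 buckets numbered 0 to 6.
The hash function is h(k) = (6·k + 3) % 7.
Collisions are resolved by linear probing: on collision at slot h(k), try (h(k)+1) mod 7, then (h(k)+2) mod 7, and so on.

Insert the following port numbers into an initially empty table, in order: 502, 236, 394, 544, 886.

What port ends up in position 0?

502 hashes to 5; slot 5 is free → place at 5.
236 hashes to 5; 5 taken → place at 6.
394 hashes to 1; slot 1 is free → place at 1.
544 hashes to 5; 5,6 taken → place at 0.
886 hashes to 6; 6,0,1 taken → place at 2.
Table: [544, 394, 886, _, _, 502, 236]

544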